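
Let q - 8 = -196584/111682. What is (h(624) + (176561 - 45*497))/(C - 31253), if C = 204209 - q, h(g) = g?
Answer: 432265181/482884378 ≈ 0.89517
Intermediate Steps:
q = 348436/55841 (q = 8 - 196584/111682 = 8 - 196584*1/111682 = 8 - 98292/55841 = 348436/55841 ≈ 6.2398)
C = 11402886333/55841 (C = 204209 - 1*348436/55841 = 204209 - 348436/55841 = 11402886333/55841 ≈ 2.0420e+5)
(h(624) + (176561 - 45*497))/(C - 31253) = (624 + (176561 - 45*497))/(11402886333/55841 - 31253) = (624 + (176561 - 1*22365))/(9657687560/55841) = (624 + (176561 - 22365))*(55841/9657687560) = (624 + 154196)*(55841/9657687560) = 154820*(55841/9657687560) = 432265181/482884378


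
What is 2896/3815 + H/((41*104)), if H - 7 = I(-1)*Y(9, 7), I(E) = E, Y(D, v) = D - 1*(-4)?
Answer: 6162827/8133580 ≈ 0.75770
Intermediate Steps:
Y(D, v) = 4 + D (Y(D, v) = D + 4 = 4 + D)
H = -6 (H = 7 - (4 + 9) = 7 - 1*13 = 7 - 13 = -6)
2896/3815 + H/((41*104)) = 2896/3815 - 6/(41*104) = 2896*(1/3815) - 6/4264 = 2896/3815 - 6*1/4264 = 2896/3815 - 3/2132 = 6162827/8133580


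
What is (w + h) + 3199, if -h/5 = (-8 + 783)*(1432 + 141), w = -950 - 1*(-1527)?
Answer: -6091599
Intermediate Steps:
w = 577 (w = -950 + 1527 = 577)
h = -6095375 (h = -5*(-8 + 783)*(1432 + 141) = -3875*1573 = -5*1219075 = -6095375)
(w + h) + 3199 = (577 - 6095375) + 3199 = -6094798 + 3199 = -6091599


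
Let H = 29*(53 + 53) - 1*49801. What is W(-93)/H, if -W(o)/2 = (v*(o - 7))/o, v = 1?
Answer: 200/4345611 ≈ 4.6023e-5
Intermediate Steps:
H = -46727 (H = 29*106 - 49801 = 3074 - 49801 = -46727)
W(o) = -2*(-7 + o)/o (W(o) = -2*1*(o - 7)/o = -2*1*(-7 + o)/o = -2*(-7 + o)/o)
W(-93)/H = (-2 + 14/(-93))/(-46727) = (-2 + 14*(-1/93))*(-1/46727) = (-2 - 14/93)*(-1/46727) = -200/93*(-1/46727) = 200/4345611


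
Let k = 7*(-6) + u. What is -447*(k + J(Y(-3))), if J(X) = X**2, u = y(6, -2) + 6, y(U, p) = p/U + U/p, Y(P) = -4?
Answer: 10430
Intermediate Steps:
y(U, p) = U/p + p/U
u = 8/3 (u = (6/(-2) - 2/6) + 6 = (6*(-1/2) - 2*1/6) + 6 = (-3 - 1/3) + 6 = -10/3 + 6 = 8/3 ≈ 2.6667)
k = -118/3 (k = 7*(-6) + 8/3 = -42 + 8/3 = -118/3 ≈ -39.333)
-447*(k + J(Y(-3))) = -447*(-118/3 + (-4)**2) = -447*(-118/3 + 16) = -447*(-70/3) = 10430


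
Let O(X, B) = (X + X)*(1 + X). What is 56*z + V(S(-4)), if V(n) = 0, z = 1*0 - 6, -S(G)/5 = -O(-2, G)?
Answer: -336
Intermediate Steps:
O(X, B) = 2*X*(1 + X) (O(X, B) = (2*X)*(1 + X) = 2*X*(1 + X))
S(G) = 20 (S(G) = -(-5)*2*(-2)*(1 - 2) = -(-5)*2*(-2)*(-1) = -(-5)*4 = -5*(-4) = 20)
z = -6 (z = 0 - 6 = -6)
56*z + V(S(-4)) = 56*(-6) + 0 = -336 + 0 = -336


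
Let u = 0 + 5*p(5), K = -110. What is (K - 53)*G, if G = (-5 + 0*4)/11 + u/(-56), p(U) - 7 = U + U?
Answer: 198045/616 ≈ 321.50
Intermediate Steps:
p(U) = 7 + 2*U (p(U) = 7 + (U + U) = 7 + 2*U)
u = 85 (u = 0 + 5*(7 + 2*5) = 0 + 5*(7 + 10) = 0 + 5*17 = 0 + 85 = 85)
G = -1215/616 (G = (-5 + 0*4)/11 + 85/(-56) = (-5 + 0)*(1/11) + 85*(-1/56) = -5*1/11 - 85/56 = -5/11 - 85/56 = -1215/616 ≈ -1.9724)
(K - 53)*G = (-110 - 53)*(-1215/616) = -163*(-1215/616) = 198045/616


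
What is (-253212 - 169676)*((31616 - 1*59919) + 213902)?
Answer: -78487589912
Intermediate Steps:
(-253212 - 169676)*((31616 - 1*59919) + 213902) = -422888*((31616 - 59919) + 213902) = -422888*(-28303 + 213902) = -422888*185599 = -78487589912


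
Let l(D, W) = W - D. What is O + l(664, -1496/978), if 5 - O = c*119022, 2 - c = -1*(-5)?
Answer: 174282275/489 ≈ 3.5641e+5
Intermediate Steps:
c = -3 (c = 2 - (-1)*(-5) = 2 - 1*5 = 2 - 5 = -3)
O = 357071 (O = 5 - (-3)*119022 = 5 - 1*(-357066) = 5 + 357066 = 357071)
O + l(664, -1496/978) = 357071 + (-1496/978 - 1*664) = 357071 + (-1496*1/978 - 664) = 357071 + (-748/489 - 664) = 357071 - 325444/489 = 174282275/489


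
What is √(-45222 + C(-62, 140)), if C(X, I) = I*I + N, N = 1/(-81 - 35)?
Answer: I*√86192437/58 ≈ 160.07*I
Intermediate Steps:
N = -1/116 (N = 1/(-116) = -1/116 ≈ -0.0086207)
C(X, I) = -1/116 + I² (C(X, I) = I*I - 1/116 = I² - 1/116 = -1/116 + I²)
√(-45222 + C(-62, 140)) = √(-45222 + (-1/116 + 140²)) = √(-45222 + (-1/116 + 19600)) = √(-45222 + 2273599/116) = √(-2972153/116) = I*√86192437/58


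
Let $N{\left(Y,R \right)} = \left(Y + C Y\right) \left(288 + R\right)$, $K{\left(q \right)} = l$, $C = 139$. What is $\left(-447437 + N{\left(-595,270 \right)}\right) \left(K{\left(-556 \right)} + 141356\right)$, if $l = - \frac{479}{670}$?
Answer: $- \frac{4444538218678317}{670} \approx -6.6336 \cdot 10^{12}$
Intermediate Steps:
$l = - \frac{479}{670}$ ($l = \left(-479\right) \frac{1}{670} = - \frac{479}{670} \approx -0.71493$)
$K{\left(q \right)} = - \frac{479}{670}$
$N{\left(Y,R \right)} = 140 Y \left(288 + R\right)$ ($N{\left(Y,R \right)} = \left(Y + 139 Y\right) \left(288 + R\right) = 140 Y \left(288 + R\right)$)
$\left(-447437 + N{\left(-595,270 \right)}\right) \left(K{\left(-556 \right)} + 141356\right) = \left(-447437 + 140 \left(-595\right) \left(288 + 270\right)\right) \left(- \frac{479}{670} + 141356\right) = \left(-447437 + 140 \left(-595\right) 558\right) \frac{94708041}{670} = \left(-447437 - 46481400\right) \frac{94708041}{670} = \left(-46928837\right) \frac{94708041}{670} = - \frac{4444538218678317}{670}$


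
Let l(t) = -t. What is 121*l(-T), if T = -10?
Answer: -1210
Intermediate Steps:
121*l(-T) = 121*(-(-1)*(-10)) = 121*(-1*10) = 121*(-10) = -1210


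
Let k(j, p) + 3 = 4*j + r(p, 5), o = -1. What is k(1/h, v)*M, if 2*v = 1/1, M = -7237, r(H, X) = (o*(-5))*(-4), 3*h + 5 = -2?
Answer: 1252001/7 ≈ 1.7886e+5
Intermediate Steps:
h = -7/3 (h = -5/3 + (⅓)*(-2) = -5/3 - ⅔ = -7/3 ≈ -2.3333)
r(H, X) = -20 (r(H, X) = -1*(-5)*(-4) = 5*(-4) = -20)
v = ½ (v = (1/1)/2 = (1*1)/2 = (½)*1 = ½ ≈ 0.50000)
k(j, p) = -23 + 4*j (k(j, p) = -3 + (4*j - 20) = -3 + (-20 + 4*j) = -23 + 4*j)
k(1/h, v)*M = (-23 + 4/(-7/3))*(-7237) = (-23 + 4*(-3/7))*(-7237) = (-23 - 12/7)*(-7237) = -173/7*(-7237) = 1252001/7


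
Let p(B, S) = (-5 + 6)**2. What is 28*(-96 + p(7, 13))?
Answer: -2660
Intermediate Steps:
p(B, S) = 1 (p(B, S) = 1**2 = 1)
28*(-96 + p(7, 13)) = 28*(-96 + 1) = 28*(-95) = -2660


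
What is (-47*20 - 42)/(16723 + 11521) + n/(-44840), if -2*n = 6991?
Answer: 27347011/633230480 ≈ 0.043186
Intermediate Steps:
n = -6991/2 (n = -½*6991 = -6991/2 ≈ -3495.5)
(-47*20 - 42)/(16723 + 11521) + n/(-44840) = (-47*20 - 42)/(16723 + 11521) - 6991/2/(-44840) = (-940 - 42)/28244 - 6991/2*(-1/44840) = -982*1/28244 + 6991/89680 = -491/14122 + 6991/89680 = 27347011/633230480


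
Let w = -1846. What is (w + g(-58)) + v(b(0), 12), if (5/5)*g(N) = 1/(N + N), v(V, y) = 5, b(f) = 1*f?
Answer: -213557/116 ≈ -1841.0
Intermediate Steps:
b(f) = f
g(N) = 1/(2*N) (g(N) = 1/(N + N) = 1/(2*N))
(w + g(-58)) + v(b(0), 12) = (-1846 + (1/2)/(-58)) + 5 = (-1846 + (1/2)*(-1/58)) + 5 = (-1846 - 1/116) + 5 = -214137/116 + 5 = -213557/116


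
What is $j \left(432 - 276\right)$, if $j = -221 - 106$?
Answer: $-51012$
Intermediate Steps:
$j = -327$
$j \left(432 - 276\right) = - 327 \left(432 - 276\right) = \left(-327\right) 156 = -51012$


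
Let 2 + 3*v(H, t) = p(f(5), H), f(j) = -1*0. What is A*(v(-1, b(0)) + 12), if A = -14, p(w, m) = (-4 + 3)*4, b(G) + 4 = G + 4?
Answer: -140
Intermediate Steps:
b(G) = G (b(G) = -4 + (G + 4) = -4 + (4 + G) = G)
f(j) = 0
p(w, m) = -4 (p(w, m) = -1*4 = -4)
v(H, t) = -2 (v(H, t) = -2/3 + (1/3)*(-4) = -2/3 - 4/3 = -2)
A*(v(-1, b(0)) + 12) = -14*(-2 + 12) = -14*10 = -140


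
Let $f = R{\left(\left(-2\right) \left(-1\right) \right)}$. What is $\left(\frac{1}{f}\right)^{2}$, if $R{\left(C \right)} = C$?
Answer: $\frac{1}{4} \approx 0.25$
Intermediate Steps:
$f = 2$ ($f = \left(-2\right) \left(-1\right) = 2$)
$\left(\frac{1}{f}\right)^{2} = \left(\frac{1}{2}\right)^{2} = \frac{1}{4}$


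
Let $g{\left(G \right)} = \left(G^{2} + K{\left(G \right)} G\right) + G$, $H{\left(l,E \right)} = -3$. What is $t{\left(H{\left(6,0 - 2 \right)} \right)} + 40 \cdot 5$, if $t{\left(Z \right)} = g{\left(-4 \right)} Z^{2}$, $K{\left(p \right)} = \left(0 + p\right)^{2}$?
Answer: $-268$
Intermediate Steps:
$K{\left(p \right)} = p^{2}$
$g{\left(G \right)} = G + G^{2} + G^{3}$ ($g{\left(G \right)} = \left(G^{2} + G^{2} G\right) + G = \left(G^{2} + G^{3}\right) + G = G + G^{2} + G^{3}$)
$t{\left(Z \right)} = - 52 Z^{2}$ ($t{\left(Z \right)} = - 4 \left(1 - 4 + \left(-4\right)^{2}\right) Z^{2} = - 4 \left(1 - 4 + 16\right) Z^{2} = \left(-4\right) 13 Z^{2} = - 52 Z^{2}$)
$t{\left(H{\left(6,0 - 2 \right)} \right)} + 40 \cdot 5 = - 52 \left(-3\right)^{2} + 40 \cdot 5 = \left(-52\right) 9 + 200 = -468 + 200 = -268$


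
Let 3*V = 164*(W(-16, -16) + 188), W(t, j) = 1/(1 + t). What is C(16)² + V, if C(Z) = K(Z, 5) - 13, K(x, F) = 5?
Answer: 465196/45 ≈ 10338.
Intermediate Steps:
C(Z) = -8 (C(Z) = 5 - 13 = -8)
V = 462316/45 (V = (164*(1/(1 - 16) + 188))/3 = (164*(1/(-15) + 188))/3 = (164*(-1/15 + 188))/3 = (164*(2819/15))/3 = (⅓)*(462316/15) = 462316/45 ≈ 10274.)
C(16)² + V = (-8)² + 462316/45 = 64 + 462316/45 = 465196/45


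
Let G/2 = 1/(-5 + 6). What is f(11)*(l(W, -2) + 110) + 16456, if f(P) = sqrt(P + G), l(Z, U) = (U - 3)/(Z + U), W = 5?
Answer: 16456 + 325*sqrt(13)/3 ≈ 16847.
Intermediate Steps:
l(Z, U) = (-3 + U)/(U + Z)
G = 2 (G = 2/(-5 + 6) = 2/1 = 2*1 = 2)
f(P) = sqrt(2 + P) (f(P) = sqrt(P + 2) = sqrt(2 + P))
f(11)*(l(W, -2) + 110) + 16456 = sqrt(2 + 11)*((-3 - 2)/(-2 + 5) + 110) + 16456 = sqrt(13)*(-5/3 + 110) + 16456 = sqrt(13)*(325/3) + 16456 = 325*sqrt(13)/3 + 16456 = 16456 + 325*sqrt(13)/3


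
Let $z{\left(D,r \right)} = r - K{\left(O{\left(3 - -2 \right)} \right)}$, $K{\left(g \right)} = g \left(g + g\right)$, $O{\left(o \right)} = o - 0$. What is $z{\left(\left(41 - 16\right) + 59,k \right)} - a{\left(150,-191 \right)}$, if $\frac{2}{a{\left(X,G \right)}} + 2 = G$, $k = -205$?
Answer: $- \frac{49213}{193} \approx -254.99$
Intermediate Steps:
$a{\left(X,G \right)} = \frac{2}{-2 + G}$
$O{\left(o \right)} = o$ ($O{\left(o \right)} = o + 0 = o$)
$K{\left(g \right)} = 2 g^{2}$ ($K{\left(g \right)} = g 2 g = 2 g^{2}$)
$z{\left(D,r \right)} = -50 + r$ ($z{\left(D,r \right)} = r - 2 \left(3 - -2\right)^{2} = r - 2 \left(3 + 2\right)^{2} = r - 2 \cdot 5^{2} = r - 2 \cdot 25 = r - 50 = -50 + r$)
$z{\left(\left(41 - 16\right) + 59,k \right)} - a{\left(150,-191 \right)} = \left(-50 - 205\right) - \frac{2}{-2 - 191} = -255 - \frac{2}{-193} = -255 - 2 \left(- \frac{1}{193}\right) = -255 - - \frac{2}{193} = -255 + \frac{2}{193} = - \frac{49213}{193}$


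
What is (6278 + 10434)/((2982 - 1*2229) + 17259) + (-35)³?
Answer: -193061947/4503 ≈ -42874.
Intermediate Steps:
(6278 + 10434)/((2982 - 1*2229) + 17259) + (-35)³ = 16712/((2982 - 2229) + 17259) - 42875 = 16712/(753 + 17259) - 42875 = 16712/18012 - 42875 = 16712*(1/18012) - 42875 = 4178/4503 - 42875 = -193061947/4503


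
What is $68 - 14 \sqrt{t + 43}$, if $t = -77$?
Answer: $68 - 14 i \sqrt{34} \approx 68.0 - 81.633 i$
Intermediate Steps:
$68 - 14 \sqrt{t + 43} = 68 - 14 \sqrt{-77 + 43} = 68 - 14 \sqrt{-34} = 68 - 14 i \sqrt{34}$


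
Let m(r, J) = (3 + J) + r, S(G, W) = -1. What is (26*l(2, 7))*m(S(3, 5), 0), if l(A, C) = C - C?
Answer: 0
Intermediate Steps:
l(A, C) = 0
m(r, J) = 3 + J + r
(26*l(2, 7))*m(S(3, 5), 0) = (26*0)*(3 + 0 - 1) = 0*2 = 0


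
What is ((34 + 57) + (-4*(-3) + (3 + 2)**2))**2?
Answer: 16384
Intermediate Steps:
((34 + 57) + (-4*(-3) + (3 + 2)**2))**2 = (91 + (12 + 5**2))**2 = (91 + (12 + 25))**2 = (91 + 37)**2 = 128**2 = 16384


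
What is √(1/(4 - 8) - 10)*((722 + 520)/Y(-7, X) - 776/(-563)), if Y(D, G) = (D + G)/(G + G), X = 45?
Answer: 15740407*I*√41/10697 ≈ 9422.1*I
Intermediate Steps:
Y(D, G) = (D + G)/(2*G) (Y(D, G) = (D + G)/((2*G)) = (D + G)*(1/(2*G)) = (D + G)/(2*G))
√(1/(4 - 8) - 10)*((722 + 520)/Y(-7, X) - 776/(-563)) = √(1/(4 - 8) - 10)*((722 + 520)/(((½)*(-7 + 45)/45)) - 776/(-563)) = √(1/(-4) - 10)*(1242/(((½)*(1/45)*38)) - 776*(-1/563)) = √(-¼ - 10)*(1242/(19/45) + 776/563) = √(-41/4)*(1242*(45/19) + 776/563) = (I*√41/2)*(55890/19 + 776/563) = (I*√41/2)*(31480814/10697) = 15740407*I*√41/10697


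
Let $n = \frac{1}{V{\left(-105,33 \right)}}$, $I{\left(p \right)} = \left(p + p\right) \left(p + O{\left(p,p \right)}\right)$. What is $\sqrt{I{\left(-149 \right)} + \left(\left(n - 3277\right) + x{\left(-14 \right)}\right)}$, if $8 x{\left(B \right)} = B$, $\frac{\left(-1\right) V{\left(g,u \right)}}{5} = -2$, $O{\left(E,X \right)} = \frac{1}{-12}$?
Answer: $\frac{\sqrt{37033365}}{30} \approx 202.85$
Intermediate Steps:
$O{\left(E,X \right)} = - \frac{1}{12}$
$V{\left(g,u \right)} = 10$ ($V{\left(g,u \right)} = \left(-5\right) \left(-2\right) = 10$)
$x{\left(B \right)} = \frac{B}{8}$
$I{\left(p \right)} = 2 p \left(- \frac{1}{12} + p\right)$ ($I{\left(p \right)} = \left(p + p\right) \left(p - \frac{1}{12}\right) = 2 p \left(- \frac{1}{12} + p\right)$)
$n = \frac{1}{10} \approx 0.1$
$\sqrt{I{\left(-149 \right)} + \left(\left(n - 3277\right) + x{\left(-14 \right)}\right)} = \sqrt{\frac{1}{6} \left(-149\right) \left(-1 + 12 \left(-149\right)\right) + \left(\left(\frac{1}{10} - 3277\right) + \frac{1}{8} \left(-14\right)\right)} = \sqrt{\frac{1}{6} \left(-149\right) \left(-1 - 1788\right) - \frac{65573}{20}} = \sqrt{\frac{1}{6} \left(-149\right) \left(-1789\right) - \frac{65573}{20}} = \sqrt{\frac{266561}{6} - \frac{65573}{20}} = \sqrt{\frac{2468891}{60}} = \frac{\sqrt{37033365}}{30}$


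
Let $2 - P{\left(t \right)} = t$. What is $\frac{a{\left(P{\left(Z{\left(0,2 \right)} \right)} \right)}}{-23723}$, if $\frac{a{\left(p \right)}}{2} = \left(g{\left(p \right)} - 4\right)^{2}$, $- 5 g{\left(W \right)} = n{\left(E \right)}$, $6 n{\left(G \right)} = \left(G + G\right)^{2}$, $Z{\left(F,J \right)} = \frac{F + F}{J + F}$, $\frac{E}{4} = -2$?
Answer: $- \frac{70688}{5337675} \approx -0.013243$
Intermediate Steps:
$E = -8$ ($E = 4 \left(-2\right) = -8$)
$Z{\left(F,J \right)} = \frac{2 F}{F + J}$
$n{\left(G \right)} = \frac{2 G^{2}}{3}$ ($n{\left(G \right)} = \frac{\left(G + G\right)^{2}}{6} = \frac{\left(2 G\right)^{2}}{6} = \frac{4 G^{2}}{6} = \frac{2 G^{2}}{3}$)
$g{\left(W \right)} = - \frac{128}{15}$ ($g{\left(W \right)} = - \frac{\frac{2}{3} \left(-8\right)^{2}}{5} = - \frac{\frac{2}{3} \cdot 64}{5} = \left(- \frac{1}{5}\right) \frac{128}{3} = - \frac{128}{15}$)
$P{\left(t \right)} = 2 - t$
$a{\left(p \right)} = \frac{70688}{225}$ ($a{\left(p \right)} = 2 \left(- \frac{128}{15} - 4\right)^{2} = 2 \left(- \frac{188}{15}\right)^{2} = 2 \cdot \frac{35344}{225} = \frac{70688}{225}$)
$\frac{a{\left(P{\left(Z{\left(0,2 \right)} \right)} \right)}}{-23723} = \frac{70688}{225 \left(-23723\right)} = \frac{70688}{225} \left(- \frac{1}{23723}\right) = - \frac{70688}{5337675}$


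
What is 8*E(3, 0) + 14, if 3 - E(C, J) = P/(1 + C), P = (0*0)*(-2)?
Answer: 38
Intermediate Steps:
P = 0 (P = 0*(-2) = 0)
E(C, J) = 3 (E(C, J) = 3 - 0/(1 + C) = 3 - 1*0 = 3 + 0 = 3)
8*E(3, 0) + 14 = 8*3 + 14 = 24 + 14 = 38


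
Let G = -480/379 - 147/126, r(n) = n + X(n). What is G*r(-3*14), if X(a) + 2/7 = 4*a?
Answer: 4072288/7959 ≈ 511.66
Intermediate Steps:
X(a) = -2/7 + 4*a
r(n) = -2/7 + 5*n (r(n) = n + (-2/7 + 4*n) = -2/7 + 5*n)
G = -5533/2274 (G = -480*1/379 - 147*1/126 = -480/379 - 7/6 = -5533/2274 ≈ -2.4332)
G*r(-3*14) = -5533*(-2/7 + 5*(-3*14))/2274 = -5533*(-2/7 + 5*(-42))/2274 = -5533*(-2/7 - 210)/2274 = -5533/2274*(-1472/7) = 4072288/7959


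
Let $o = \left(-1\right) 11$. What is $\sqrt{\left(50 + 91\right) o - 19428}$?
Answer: $9 i \sqrt{259} \approx 144.84 i$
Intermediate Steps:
$o = -11$
$\sqrt{\left(50 + 91\right) o - 19428} = \sqrt{\left(50 + 91\right) \left(-11\right) - 19428} = \sqrt{141 \left(-11\right) - 19428} = \sqrt{-1551 - 19428} = \sqrt{-20979} = 9 i \sqrt{259}$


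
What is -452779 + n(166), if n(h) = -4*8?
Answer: -452811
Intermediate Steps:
n(h) = -32
-452779 + n(166) = -452779 - 32 = -452811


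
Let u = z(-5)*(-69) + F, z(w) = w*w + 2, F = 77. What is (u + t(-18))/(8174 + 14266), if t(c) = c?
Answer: -41/510 ≈ -0.080392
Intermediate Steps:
z(w) = 2 + w² (z(w) = w² + 2 = 2 + w²)
u = -1786 (u = (2 + (-5)²)*(-69) + 77 = (2 + 25)*(-69) + 77 = 27*(-69) + 77 = -1863 + 77 = -1786)
(u + t(-18))/(8174 + 14266) = (-1786 - 18)/(8174 + 14266) = -1804/22440 = -1804*1/22440 = -41/510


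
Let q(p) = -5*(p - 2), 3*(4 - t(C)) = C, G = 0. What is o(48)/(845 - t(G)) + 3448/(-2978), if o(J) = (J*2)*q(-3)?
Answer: 2123716/1252249 ≈ 1.6959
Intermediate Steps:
t(C) = 4 - C/3
q(p) = 10 - 5*p (q(p) = -5*(-2 + p) = 10 - 5*p)
o(J) = 50*J (o(J) = (J*2)*(10 - 5*(-3)) = (2*J)*(10 + 15) = (2*J)*25 = 50*J)
o(48)/(845 - t(G)) + 3448/(-2978) = (50*48)/(845 - (4 - ⅓*0)) + 3448/(-2978) = 2400/(845 - (4 + 0)) + 3448*(-1/2978) = 2400/(845 - 1*4) - 1724/1489 = 2400/(845 - 4) - 1724/1489 = 2400/841 - 1724/1489 = 2123716/1252249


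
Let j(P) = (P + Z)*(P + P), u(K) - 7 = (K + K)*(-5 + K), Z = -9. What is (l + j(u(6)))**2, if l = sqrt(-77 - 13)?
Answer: 144310 + 2280*I*sqrt(10) ≈ 1.4431e+5 + 7210.0*I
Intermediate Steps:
l = 3*I*sqrt(10) (l = sqrt(-90) = 3*I*sqrt(10) ≈ 9.4868*I)
u(K) = 7 + 2*K*(-5 + K) (u(K) = 7 + (K + K)*(-5 + K) = 7 + (2*K)*(-5 + K) = 7 + 2*K*(-5 + K))
j(P) = 2*P*(-9 + P) (j(P) = (P - 9)*(P + P) = (-9 + P)*(2*P) = 2*P*(-9 + P))
(l + j(u(6)))**2 = (3*I*sqrt(10) + 2*(7 - 10*6 + 2*6**2)*(-9 + (7 - 10*6 + 2*6**2)))**2 = (3*I*sqrt(10) + 2*(7 - 60 + 2*36)*(-9 + (7 - 60 + 2*36)))**2 = (3*I*sqrt(10) + 2*(7 - 60 + 72)*(-9 + (7 - 60 + 72)))**2 = (3*I*sqrt(10) + 2*19*(-9 + 19))**2 = (3*I*sqrt(10) + 2*19*10)**2 = (3*I*sqrt(10) + 380)**2 = (380 + 3*I*sqrt(10))**2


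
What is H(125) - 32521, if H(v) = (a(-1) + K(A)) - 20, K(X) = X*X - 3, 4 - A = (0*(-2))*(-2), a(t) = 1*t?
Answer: -32529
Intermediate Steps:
a(t) = t
A = 4 (A = 4 - 0*(-2)*(-2) = 4 - 0*(-2) = 4 - 1*0 = 4 + 0 = 4)
K(X) = -3 + X**2 (K(X) = X**2 - 3 = -3 + X**2)
H(v) = -8 (H(v) = (-1 + (-3 + 4**2)) - 20 = (-1 + (-3 + 16)) - 20 = (-1 + 13) - 20 = 12 - 20 = -8)
H(125) - 32521 = -8 - 32521 = -32529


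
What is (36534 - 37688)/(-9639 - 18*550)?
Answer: 1154/19539 ≈ 0.059061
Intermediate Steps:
(36534 - 37688)/(-9639 - 18*550) = -1154/(-9639 - 9900) = -1154/(-19539) = -1154*(-1/19539) = 1154/19539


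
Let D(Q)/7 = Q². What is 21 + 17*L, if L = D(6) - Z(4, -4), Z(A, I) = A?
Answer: 4237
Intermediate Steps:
D(Q) = 7*Q²
L = 248 (L = 7*6² - 1*4 = 7*36 - 4 = 252 - 4 = 248)
21 + 17*L = 21 + 17*248 = 21 + 4216 = 4237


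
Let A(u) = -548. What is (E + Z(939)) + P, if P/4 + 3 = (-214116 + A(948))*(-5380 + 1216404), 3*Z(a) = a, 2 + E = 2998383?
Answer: -1039850025062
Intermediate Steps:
E = 2998381 (E = -2 + 2998383 = 2998381)
Z(a) = a/3
P = -1039853023756 (P = -12 + 4*((-214116 - 548)*(-5380 + 1216404)) = -12 + 4*(-214664*1211024) = -12 + 4*(-259963255936) = -12 - 1039853023744 = -1039853023756)
(E + Z(939)) + P = (2998381 + (1/3)*939) - 1039853023756 = (2998381 + 313) - 1039853023756 = 2998694 - 1039853023756 = -1039850025062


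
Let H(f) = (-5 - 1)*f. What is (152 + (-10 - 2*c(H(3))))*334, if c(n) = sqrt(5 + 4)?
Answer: 45424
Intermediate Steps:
H(f) = -6*f
c(n) = 3 (c(n) = sqrt(9) = 3)
(152 + (-10 - 2*c(H(3))))*334 = (152 + (-10 - 2*3))*334 = (152 + (-10 - 6))*334 = (152 - 16)*334 = 136*334 = 45424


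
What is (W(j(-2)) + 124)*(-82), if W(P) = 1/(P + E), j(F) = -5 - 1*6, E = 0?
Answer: -111766/11 ≈ -10161.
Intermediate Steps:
j(F) = -11 (j(F) = -5 - 6 = -11)
W(P) = 1/P (W(P) = 1/(P + 0) = 1/P)
(W(j(-2)) + 124)*(-82) = (1/(-11) + 124)*(-82) = (-1/11 + 124)*(-82) = (1363/11)*(-82) = -111766/11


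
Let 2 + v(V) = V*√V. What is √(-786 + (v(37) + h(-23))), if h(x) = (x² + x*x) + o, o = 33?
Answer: √(303 + 37*√37) ≈ 22.980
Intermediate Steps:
v(V) = -2 + V^(3/2) (v(V) = -2 + V*√V = -2 + V^(3/2))
h(x) = 33 + 2*x² (h(x) = (x² + x*x) + 33 = (x² + x²) + 33 = 2*x² + 33 = 33 + 2*x²)
√(-786 + (v(37) + h(-23))) = √(-786 + ((-2 + 37^(3/2)) + (33 + 2*(-23)²))) = √(-786 + ((-2 + 37*√37) + (33 + 2*529))) = √(-786 + ((-2 + 37*√37) + (33 + 1058))) = √(-786 + ((-2 + 37*√37) + 1091)) = √(-786 + (1089 + 37*√37)) = √(303 + 37*√37)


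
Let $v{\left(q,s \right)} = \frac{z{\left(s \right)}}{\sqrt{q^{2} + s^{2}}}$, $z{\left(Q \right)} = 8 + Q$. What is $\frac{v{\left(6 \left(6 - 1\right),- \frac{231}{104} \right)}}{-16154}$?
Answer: $- \frac{601 \sqrt{1087529}}{52703830398} \approx -1.1892 \cdot 10^{-5}$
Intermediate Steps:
$v{\left(q,s \right)} = \frac{8 + s}{\sqrt{q^{2} + s^{2}}}$
$\frac{v{\left(6 \left(6 - 1\right),- \frac{231}{104} \right)}}{-16154} = \frac{\frac{1}{\sqrt{\left(6 \left(6 - 1\right)\right)^{2} + \left(- \frac{231}{104}\right)^{2}}} \left(8 - \frac{231}{104}\right)}{-16154} = \frac{8 - \frac{231}{104}}{\sqrt{\left(6 \cdot 5\right)^{2} + \left(\left(-231\right) \frac{1}{104}\right)^{2}}} \left(- \frac{1}{16154}\right) = \frac{8 - \frac{231}{104}}{\sqrt{30^{2} + \left(- \frac{231}{104}\right)^{2}}} \left(- \frac{1}{16154}\right) = \frac{1}{\sqrt{900 + \frac{53361}{10816}}} \cdot \frac{601}{104} \left(- \frac{1}{16154}\right) = \frac{1}{\sqrt{\frac{9787761}{10816}}} \cdot \frac{601}{104} \left(- \frac{1}{16154}\right) = \frac{104 \sqrt{1087529}}{3262587} \cdot \frac{601}{104} \left(- \frac{1}{16154}\right) = \frac{601 \sqrt{1087529}}{3262587} \left(- \frac{1}{16154}\right) = - \frac{601 \sqrt{1087529}}{52703830398}$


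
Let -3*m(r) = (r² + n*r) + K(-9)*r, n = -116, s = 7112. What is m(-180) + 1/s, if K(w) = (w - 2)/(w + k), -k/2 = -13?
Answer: -2151948943/120904 ≈ -17799.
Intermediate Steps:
k = 26 (k = -2*(-13) = 26)
K(w) = (-2 + w)/(26 + w) (K(w) = (w - 2)/(w + 26) = (-2 + w)/(26 + w))
m(r) = -r²/3 + 661*r/17 (m(r) = -((r² - 116*r) + ((-2 - 9)/(26 - 9))*r)/3 = -((r² - 116*r) + (-11/17)*r)/3 = -((r² - 116*r) + ((1/17)*(-11))*r)/3 = -((r² - 116*r) - 11*r/17)/3 = -(r² - 1983*r/17)/3 = -r²/3 + 661*r/17)
m(-180) + 1/s = (1/51)*(-180)*(1983 - 17*(-180)) + 1/7112 = (1/51)*(-180)*(1983 + 3060) + 1/7112 = (1/51)*(-180)*5043 + 1/7112 = -302580/17 + 1/7112 = -2151948943/120904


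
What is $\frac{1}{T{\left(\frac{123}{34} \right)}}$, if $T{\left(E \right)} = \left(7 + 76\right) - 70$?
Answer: $\frac{1}{13} \approx 0.076923$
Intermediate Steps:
$T{\left(E \right)} = 13$ ($T{\left(E \right)} = 83 - 70 = 13$)
$\frac{1}{T{\left(\frac{123}{34} \right)}} = \frac{1}{13}$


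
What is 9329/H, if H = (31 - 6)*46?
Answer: 9329/1150 ≈ 8.1122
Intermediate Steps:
H = 1150 (H = 25*46 = 1150)
9329/H = 9329/1150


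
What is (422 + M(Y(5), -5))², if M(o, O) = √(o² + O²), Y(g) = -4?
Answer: (422 + √41)² ≈ 1.8353e+5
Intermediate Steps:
M(o, O) = √(O² + o²)
(422 + M(Y(5), -5))² = (422 + √((-5)² + (-4)²))² = (422 + √(25 + 16))² = (422 + √41)²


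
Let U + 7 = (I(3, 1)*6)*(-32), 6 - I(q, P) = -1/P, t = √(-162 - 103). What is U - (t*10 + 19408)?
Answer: -20759 - 10*I*√265 ≈ -20759.0 - 162.79*I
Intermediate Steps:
t = I*√265 (t = √(-265) = I*√265 ≈ 16.279*I)
I(q, P) = 6 + 1/P (I(q, P) = 6 - (-1)/P = 6 + 1/P)
U = -1351 (U = -7 + ((6 + 1/1)*6)*(-32) = -7 + ((6 + 1)*6)*(-32) = -7 + (7*6)*(-32) = -7 + 42*(-32) = -7 - 1344 = -1351)
U - (t*10 + 19408) = -1351 - ((I*√265)*10 + 19408) = -1351 - (10*I*√265 + 19408) = -1351 - (19408 + 10*I*√265) = -1351 + (-19408 - 10*I*√265) = -20759 - 10*I*√265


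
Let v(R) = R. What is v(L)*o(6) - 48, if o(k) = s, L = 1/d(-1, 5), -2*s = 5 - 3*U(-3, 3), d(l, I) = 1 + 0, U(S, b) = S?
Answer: -55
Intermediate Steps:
d(l, I) = 1
s = -7 (s = -(5 - 3*(-3))/2 = -(5 + 9)/2 = -½*14 = -7)
L = 1 (L = 1/1 = 1)
o(k) = -7
v(L)*o(6) - 48 = 1*(-7) - 48 = -7 - 48 = -55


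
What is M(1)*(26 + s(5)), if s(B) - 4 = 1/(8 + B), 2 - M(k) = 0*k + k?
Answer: 391/13 ≈ 30.077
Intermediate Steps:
M(k) = 2 - k (M(k) = 2 - (0*k + k) = 2 - (0 + k) = 2 - k)
s(B) = 4 + 1/(8 + B)
M(1)*(26 + s(5)) = (2 - 1*1)*(26 + (33 + 4*5)/(8 + 5)) = (2 - 1)*(26 + (33 + 20)/13) = 1*(26 + (1/13)*53) = 1*(26 + 53/13) = 1*(391/13) = 391/13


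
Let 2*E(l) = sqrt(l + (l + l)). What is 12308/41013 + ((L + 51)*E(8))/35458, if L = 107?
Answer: 12308/41013 + 79*sqrt(6)/17729 ≈ 0.31101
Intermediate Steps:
E(l) = sqrt(3)*sqrt(l)/2 (E(l) = sqrt(l + (l + l))/2 = sqrt(l + 2*l)/2 = sqrt(3*l)/2 = (sqrt(3)*sqrt(l))/2 = sqrt(3)*sqrt(l)/2)
12308/41013 + ((L + 51)*E(8))/35458 = 12308/41013 + ((107 + 51)*(sqrt(3)*sqrt(8)/2))/35458 = 12308*(1/41013) + (158*(sqrt(3)*(2*sqrt(2))/2))*(1/35458) = 12308/41013 + (158*sqrt(6))*(1/35458) = 12308/41013 + 79*sqrt(6)/17729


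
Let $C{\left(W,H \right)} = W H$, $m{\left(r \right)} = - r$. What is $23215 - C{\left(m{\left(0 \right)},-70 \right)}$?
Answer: $23215$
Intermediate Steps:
$C{\left(W,H \right)} = H W$
$23215 - C{\left(m{\left(0 \right)},-70 \right)} = 23215 - - 70 \left(\left(-1\right) 0\right) = 23215 - \left(-70\right) 0 = 23215 - 0 = 23215 + 0 = 23215$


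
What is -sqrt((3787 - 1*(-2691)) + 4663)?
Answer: -sqrt(11141) ≈ -105.55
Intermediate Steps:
-sqrt((3787 - 1*(-2691)) + 4663) = -sqrt((3787 + 2691) + 4663) = -sqrt(6478 + 4663) = -sqrt(11141)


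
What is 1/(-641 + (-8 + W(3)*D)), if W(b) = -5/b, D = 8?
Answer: -3/1987 ≈ -0.0015098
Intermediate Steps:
1/(-641 + (-8 + W(3)*D)) = 1/(-641 + (-8 - 5/3*8)) = 1/(-641 + (-8 - 40/3)) = 1/(-641 - 64/3) = 1/(-1987/3) = -3/1987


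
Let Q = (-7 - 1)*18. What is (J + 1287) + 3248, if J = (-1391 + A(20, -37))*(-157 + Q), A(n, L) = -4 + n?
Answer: 418410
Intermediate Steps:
Q = -144 (Q = -8*18 = -144)
J = 413875 (J = (-1391 + (-4 + 20))*(-157 - 144) = (-1391 + 16)*(-301) = -1375*(-301) = 413875)
(J + 1287) + 3248 = (413875 + 1287) + 3248 = 415162 + 3248 = 418410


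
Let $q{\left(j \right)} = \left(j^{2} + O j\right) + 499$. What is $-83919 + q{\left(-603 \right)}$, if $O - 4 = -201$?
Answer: $398980$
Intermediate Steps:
$O = -197$ ($O = 4 - 201 = -197$)
$q{\left(j \right)} = 499 + j^{2} - 197 j$ ($q{\left(j \right)} = \left(j^{2} - 197 j\right) + 499 = 499 + j^{2} - 197 j$)
$-83919 + q{\left(-603 \right)} = -83919 + \left(499 + \left(-603\right)^{2} - -118791\right) = -83919 + \left(499 + 363609 + 118791\right) = -83919 + 482899 = 398980$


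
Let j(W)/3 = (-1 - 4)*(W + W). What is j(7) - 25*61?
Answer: -1735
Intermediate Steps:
j(W) = -30*W (j(W) = 3*((-1 - 4)*(W + W)) = 3*(-10*W) = -30*W)
j(7) - 25*61 = -30*7 - 25*61 = -210 - 1525 = -1735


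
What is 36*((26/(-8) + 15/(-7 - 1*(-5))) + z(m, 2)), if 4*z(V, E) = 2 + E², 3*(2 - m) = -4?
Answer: -333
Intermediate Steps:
m = 10/3 (m = 2 - ⅓*(-4) = 2 + 4/3 = 10/3 ≈ 3.3333)
z(V, E) = ½ + E²/4 (z(V, E) = (2 + E²)/4 = ½ + E²/4)
36*((26/(-8) + 15/(-7 - 1*(-5))) + z(m, 2)) = 36*((26/(-8) + 15/(-7 - 1*(-5))) + (½ + (¼)*2²)) = 36*((26*(-⅛) + 15/(-7 + 5)) + (½ + (¼)*4)) = 36*((-13/4 + 15/(-2)) + (½ + 1)) = 36*((-13/4 + 15*(-½)) + 3/2) = 36*((-13/4 - 15/2) + 3/2) = 36*(-43/4 + 3/2) = 36*(-37/4) = -333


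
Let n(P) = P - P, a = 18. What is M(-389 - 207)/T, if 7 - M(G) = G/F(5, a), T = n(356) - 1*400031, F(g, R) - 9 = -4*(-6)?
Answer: -827/13201023 ≈ -6.2647e-5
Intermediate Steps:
n(P) = 0
F(g, R) = 33 (F(g, R) = 9 - 4*(-6) = 9 + 24 = 33)
T = -400031 (T = 0 - 1*400031 = 0 - 400031 = -400031)
M(G) = 7 - G/33
M(-389 - 207)/T = (7 - (-389 - 207)/33)/(-400031) = (7 - 1/33*(-596))*(-1/400031) = (7 + 596/33)*(-1/400031) = (827/33)*(-1/400031) = -827/13201023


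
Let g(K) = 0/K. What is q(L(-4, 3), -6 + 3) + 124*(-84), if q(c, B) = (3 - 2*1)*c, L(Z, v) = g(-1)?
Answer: -10416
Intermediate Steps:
g(K) = 0
L(Z, v) = 0
q(c, B) = c (q(c, B) = (3 - 2)*c = 1*c = c)
q(L(-4, 3), -6 + 3) + 124*(-84) = 0 + 124*(-84) = 0 - 10416 = -10416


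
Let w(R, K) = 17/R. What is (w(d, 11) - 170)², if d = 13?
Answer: 4809249/169 ≈ 28457.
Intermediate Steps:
(w(d, 11) - 170)² = (17/13 - 170)² = (-2193/13)² = 4809249/169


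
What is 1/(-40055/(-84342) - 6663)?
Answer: -84342/561930691 ≈ -0.00015009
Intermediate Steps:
1/(-40055/(-84342) - 6663) = 1/(-40055*(-1/84342) - 6663) = 1/(40055/84342 - 6663) = 1/(-561930691/84342) = -84342/561930691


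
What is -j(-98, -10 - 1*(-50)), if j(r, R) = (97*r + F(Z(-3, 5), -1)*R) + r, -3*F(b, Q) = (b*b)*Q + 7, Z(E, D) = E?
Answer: 28732/3 ≈ 9577.3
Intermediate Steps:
F(b, Q) = -7/3 - Q*b²/3 (F(b, Q) = -((b*b)*Q + 7)/3 = -(b²*Q + 7)/3 = -(Q*b² + 7)/3 = -(7 + Q*b²)/3 = -7/3 - Q*b²/3)
j(r, R) = 98*r + 2*R/3 (j(r, R) = (97*r + (-7/3 - ⅓*(-1)*(-3)²)*R) + r = (97*r + (-7/3 - ⅓*(-1)*9)*R) + r = (97*r + (-7/3 + 3)*R) + r = (97*r + 2*R/3) + r = 98*r + 2*R/3)
-j(-98, -10 - 1*(-50)) = -(98*(-98) + 2*(-10 - 1*(-50))/3) = -(-9604 + 2*(-10 + 50)/3) = -(-9604 + (⅔)*40) = -(-9604 + 80/3) = -1*(-28732/3) = 28732/3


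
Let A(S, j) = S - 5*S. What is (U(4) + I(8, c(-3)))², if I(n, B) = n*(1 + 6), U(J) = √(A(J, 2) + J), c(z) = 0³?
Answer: 3124 + 224*I*√3 ≈ 3124.0 + 387.98*I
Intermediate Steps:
c(z) = 0
A(S, j) = -4*S
U(J) = √3*√(-J) (U(J) = √(-4*J + J) = √(-3*J) = √3*√(-J))
I(n, B) = 7*n (I(n, B) = n*7 = 7*n)
(U(4) + I(8, c(-3)))² = (√3*√(-1*4) + 7*8)² = (√3*√(-4) + 56)² = (√3*(2*I) + 56)² = (2*I*√3 + 56)² = (56 + 2*I*√3)²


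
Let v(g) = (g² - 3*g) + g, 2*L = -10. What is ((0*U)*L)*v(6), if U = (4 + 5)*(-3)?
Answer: 0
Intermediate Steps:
L = -5 (L = (½)*(-10) = -5)
U = -27 (U = 9*(-3) = -27)
v(g) = g² - 2*g
((0*U)*L)*v(6) = ((0*(-27))*(-5))*(6*(-2 + 6)) = (0*(-5))*(6*4) = 0*24 = 0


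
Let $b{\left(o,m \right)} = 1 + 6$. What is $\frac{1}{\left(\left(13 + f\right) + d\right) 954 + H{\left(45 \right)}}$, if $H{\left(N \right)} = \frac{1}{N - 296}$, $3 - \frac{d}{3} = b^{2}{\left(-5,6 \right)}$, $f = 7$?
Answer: $- \frac{251}{28255573} \approx -8.8832 \cdot 10^{-6}$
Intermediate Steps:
$b{\left(o,m \right)} = 7$
$d = -138$ ($d = 9 - 3 \cdot 7^{2} = 9 - 147 = -138$)
$H{\left(N \right)} = \frac{1}{-296 + N}$
$\frac{1}{\left(\left(13 + f\right) + d\right) 954 + H{\left(45 \right)}} = \frac{1}{\left(\left(13 + 7\right) - 138\right) 954 + \frac{1}{-296 + 45}} = \frac{1}{\left(20 - 138\right) 954 + \frac{1}{-251}} = \frac{1}{\left(-118\right) 954 - \frac{1}{251}} = \frac{1}{-112572 - \frac{1}{251}} = \frac{1}{- \frac{28255573}{251}} = - \frac{251}{28255573}$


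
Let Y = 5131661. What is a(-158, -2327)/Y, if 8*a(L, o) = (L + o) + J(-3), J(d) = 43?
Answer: -1221/20526644 ≈ -5.9484e-5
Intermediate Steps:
a(L, o) = 43/8 + L/8 + o/8 (a(L, o) = ((L + o) + 43)/8 = (43 + L + o)/8 = 43/8 + L/8 + o/8)
a(-158, -2327)/Y = (43/8 + (⅛)*(-158) + (⅛)*(-2327))/5131661 = (43/8 - 79/4 - 2327/8)*(1/5131661) = -1221/4*1/5131661 = -1221/20526644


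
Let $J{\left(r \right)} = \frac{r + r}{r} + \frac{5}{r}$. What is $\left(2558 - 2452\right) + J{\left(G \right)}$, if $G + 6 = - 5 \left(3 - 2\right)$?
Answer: $\frac{1183}{11} \approx 107.55$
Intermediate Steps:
$G = -11$ ($G = -6 - 5 \left(3 - 2\right) = -6 - 5 = -11$)
$J{\left(r \right)} = 2 + \frac{5}{r}$ ($J{\left(r \right)} = \frac{2 r}{r} + \frac{5}{r} = 2 + \frac{5}{r}$)
$\left(2558 - 2452\right) + J{\left(G \right)} = \left(2558 - 2452\right) + \left(2 + \frac{5}{-11}\right) = 106 + \left(2 + 5 \left(- \frac{1}{11}\right)\right) = 106 + \left(2 - \frac{5}{11}\right) = 106 + \frac{17}{11} = \frac{1183}{11}$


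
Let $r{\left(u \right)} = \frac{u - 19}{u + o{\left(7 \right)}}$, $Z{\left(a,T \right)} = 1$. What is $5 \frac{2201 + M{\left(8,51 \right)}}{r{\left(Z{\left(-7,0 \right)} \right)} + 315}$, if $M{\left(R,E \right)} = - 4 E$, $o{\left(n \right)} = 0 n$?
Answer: $\frac{9985}{297} \approx 33.62$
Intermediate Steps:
$o{\left(n \right)} = 0$
$r{\left(u \right)} = \frac{-19 + u}{u}$ ($r{\left(u \right)} = \frac{u - 19}{u + 0} = \frac{-19 + u}{u}$)
$5 \frac{2201 + M{\left(8,51 \right)}}{r{\left(Z{\left(-7,0 \right)} \right)} + 315} = 5 \frac{2201 - 204}{\frac{-19 + 1}{1} + 315} = 5 \frac{2201 - 204}{1 \left(-18\right) + 315} = 5 \frac{1997}{-18 + 315} = 5 \cdot \frac{1997}{297} = \frac{9985}{297}$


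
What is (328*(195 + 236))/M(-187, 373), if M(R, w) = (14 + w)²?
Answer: 141368/149769 ≈ 0.94391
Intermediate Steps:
(328*(195 + 236))/M(-187, 373) = (328*(195 + 236))/((14 + 373)²) = (328*431)/(387²) = 141368/149769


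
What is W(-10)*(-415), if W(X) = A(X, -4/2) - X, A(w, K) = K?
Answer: -3320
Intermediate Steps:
W(X) = -2 - X (W(X) = -4/2 - X = -4*½ - X = -2 - X)
W(-10)*(-415) = (-2 - 1*(-10))*(-415) = (-2 + 10)*(-415) = 8*(-415) = -3320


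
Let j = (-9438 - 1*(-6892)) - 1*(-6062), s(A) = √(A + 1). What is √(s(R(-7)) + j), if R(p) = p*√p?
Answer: √(3516 + √(1 - 7*I*√7)) ≈ 59.322 - 0.025*I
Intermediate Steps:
R(p) = p^(3/2)
s(A) = √(1 + A)
j = 3516 (j = (-9438 + 6892) + 6062 = -2546 + 6062 = 3516)
√(s(R(-7)) + j) = √(√(1 + (-7)^(3/2)) + 3516) = √(√(1 - 7*I*√7) + 3516) = √(3516 + √(1 - 7*I*√7))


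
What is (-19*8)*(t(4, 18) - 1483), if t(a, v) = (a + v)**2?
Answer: 151848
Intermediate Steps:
(-19*8)*(t(4, 18) - 1483) = (-19*8)*((4 + 18)**2 - 1483) = -152*(22**2 - 1483) = -152*(484 - 1483) = -152*(-999) = 151848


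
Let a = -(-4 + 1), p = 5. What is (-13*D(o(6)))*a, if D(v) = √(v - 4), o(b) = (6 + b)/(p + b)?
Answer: -156*I*√22/11 ≈ -66.519*I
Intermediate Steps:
o(b) = (6 + b)/(5 + b)
D(v) = √(-4 + v)
a = 3 (a = -1*(-3) = 3)
(-13*D(o(6)))*a = -13*√(-4 + (6 + 6)/(5 + 6))*3 = -13*√(-4 + 12/11)*3 = -52*I*√22/11*3 = -156*I*√22/11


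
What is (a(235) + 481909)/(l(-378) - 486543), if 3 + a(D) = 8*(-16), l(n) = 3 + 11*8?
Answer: -240889/243226 ≈ -0.99039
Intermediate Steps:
l(n) = 91 (l(n) = 3 + 88 = 91)
a(D) = -131 (a(D) = -3 + 8*(-16) = -3 - 128 = -131)
(a(235) + 481909)/(l(-378) - 486543) = (-131 + 481909)/(91 - 486543) = 481778/(-486452) = 481778*(-1/486452) = -240889/243226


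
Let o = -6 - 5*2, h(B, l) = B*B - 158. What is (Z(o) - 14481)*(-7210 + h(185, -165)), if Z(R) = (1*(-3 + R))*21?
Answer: -399632160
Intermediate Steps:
h(B, l) = -158 + B² (h(B, l) = B² - 158 = -158 + B²)
o = -16 (o = -6 - 10 = -16)
Z(R) = -63 + 21*R (Z(R) = (-3 + R)*21 = -63 + 21*R)
(Z(o) - 14481)*(-7210 + h(185, -165)) = ((-63 + 21*(-16)) - 14481)*(-7210 + (-158 + 185²)) = ((-63 - 336) - 14481)*(-7210 + (-158 + 34225)) = (-399 - 14481)*(-7210 + 34067) = -14880*26857 = -399632160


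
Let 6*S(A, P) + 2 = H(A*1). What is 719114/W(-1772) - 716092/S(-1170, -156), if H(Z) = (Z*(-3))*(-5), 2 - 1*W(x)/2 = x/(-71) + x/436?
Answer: -6026521282889/320800098 ≈ -18786.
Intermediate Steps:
W(x) = 4 + 365*x/15478 (W(x) = 4 - 2*(x/(-71) + x/436) = 4 - 2*(x*(-1/71) + x*(1/436)) = 4 - 2*(-x/71 + x/436) = 4 - (-365)*x/15478 = 4 + 365*x/15478)
H(Z) = 15*Z (H(Z) = -3*Z*(-5) = 15*Z)
S(A, P) = -⅓ + 5*A/2 (S(A, P) = -⅓ + (15*(A*1))/6 = -⅓ + (15*A)/6 = -⅓ + 5*A/2)
719114/W(-1772) - 716092/S(-1170, -156) = 719114/(4 + (365/15478)*(-1772)) - 716092/(-⅓ + (5/2)*(-1170)) = 719114/(4 - 323390/7739) - 716092/(-⅓ - 2925) = 719114/(-292434/7739) - 716092/(-8776/3) = 719114*(-7739/292434) - 716092*(-3/8776) = -2782611623/146217 + 537069/2194 = -6026521282889/320800098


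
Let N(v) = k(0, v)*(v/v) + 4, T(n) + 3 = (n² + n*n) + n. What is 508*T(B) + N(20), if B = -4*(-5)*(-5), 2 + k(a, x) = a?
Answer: 10107678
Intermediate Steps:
k(a, x) = -2 + a
B = -100 (B = 20*(-5) = -100)
T(n) = -3 + n + 2*n² (T(n) = -3 + ((n² + n*n) + n) = -3 + ((n² + n²) + n) = -3 + (2*n² + n) = -3 + (n + 2*n²) = -3 + n + 2*n²)
N(v) = 2 (N(v) = (-2 + 0)*(v/v) + 4 = -2*1 + 4 = -2 + 4 = 2)
508*T(B) + N(20) = 508*(-3 - 100 + 2*(-100)²) + 2 = 508*(-3 - 100 + 2*10000) + 2 = 508*(-3 - 100 + 20000) + 2 = 508*19897 + 2 = 10107676 + 2 = 10107678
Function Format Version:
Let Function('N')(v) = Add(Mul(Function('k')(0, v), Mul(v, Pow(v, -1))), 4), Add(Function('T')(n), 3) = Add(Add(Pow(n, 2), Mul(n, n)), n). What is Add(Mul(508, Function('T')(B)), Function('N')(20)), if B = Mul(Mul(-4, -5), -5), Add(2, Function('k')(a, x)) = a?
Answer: 10107678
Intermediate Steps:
Function('k')(a, x) = Add(-2, a)
B = -100 (B = Mul(20, -5) = -100)
Function('T')(n) = Add(-3, n, Mul(2, Pow(n, 2))) (Function('T')(n) = Add(-3, Add(Add(Pow(n, 2), Mul(n, n)), n)) = Add(-3, Add(Add(Pow(n, 2), Pow(n, 2)), n)) = Add(-3, Add(Mul(2, Pow(n, 2)), n)) = Add(-3, Add(n, Mul(2, Pow(n, 2)))) = Add(-3, n, Mul(2, Pow(n, 2))))
Function('N')(v) = 2 (Function('N')(v) = Add(Mul(Add(-2, 0), Mul(v, Pow(v, -1))), 4) = Add(Mul(-2, 1), 4) = Add(-2, 4) = 2)
Add(Mul(508, Function('T')(B)), Function('N')(20)) = Add(Mul(508, Add(-3, -100, Mul(2, Pow(-100, 2)))), 2) = Add(Mul(508, Add(-3, -100, Mul(2, 10000))), 2) = Add(Mul(508, Add(-3, -100, 20000)), 2) = Add(Mul(508, 19897), 2) = Add(10107676, 2) = 10107678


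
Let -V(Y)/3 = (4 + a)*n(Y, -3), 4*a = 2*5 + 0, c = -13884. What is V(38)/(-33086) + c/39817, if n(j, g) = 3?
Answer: -914073459/2634770524 ≈ -0.34693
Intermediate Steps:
a = 5/2 (a = (2*5 + 0)/4 = (10 + 0)/4 = (1/4)*10 = 5/2 ≈ 2.5000)
V(Y) = -117/2 (V(Y) = -3*(4 + 5/2)*3 = -39*3/2 = -3*39/2 = -117/2)
V(38)/(-33086) + c/39817 = -117/2/(-33086) - 13884/39817 = -117/2*(-1/33086) - 13884*1/39817 = 117/66172 - 13884/39817 = -914073459/2634770524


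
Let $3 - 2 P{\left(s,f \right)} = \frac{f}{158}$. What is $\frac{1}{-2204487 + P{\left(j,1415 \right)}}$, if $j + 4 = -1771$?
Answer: $- \frac{316}{696618833} \approx -4.5362 \cdot 10^{-7}$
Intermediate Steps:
$j = -1775$ ($j = -4 - 1771 = -1775$)
$P{\left(s,f \right)} = \frac{3}{2} - \frac{f}{316}$ ($P{\left(s,f \right)} = \frac{3}{2} - \frac{f \frac{1}{158}}{2} = \frac{3}{2} - \frac{\frac{1}{158} f}{2} = \frac{3}{2} - \frac{f}{316}$)
$\frac{1}{-2204487 + P{\left(j,1415 \right)}} = \frac{1}{-2204487 + \left(\frac{3}{2} - \frac{1415}{316}\right)} = \frac{1}{-2204487 - \frac{941}{316}} = \frac{1}{- \frac{696618833}{316}} = - \frac{316}{696618833}$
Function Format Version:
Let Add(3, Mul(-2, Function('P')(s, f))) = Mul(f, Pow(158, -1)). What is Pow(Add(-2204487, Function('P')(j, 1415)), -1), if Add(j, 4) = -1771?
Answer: Rational(-316, 696618833) ≈ -4.5362e-7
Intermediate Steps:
j = -1775 (j = Add(-4, -1771) = -1775)
Function('P')(s, f) = Add(Rational(3, 2), Mul(Rational(-1, 316), f)) (Function('P')(s, f) = Add(Rational(3, 2), Mul(Rational(-1, 2), Mul(f, Pow(158, -1)))) = Add(Rational(3, 2), Mul(Rational(-1, 2), Mul(f, Rational(1, 158)))) = Add(Rational(3, 2), Mul(Rational(-1, 2), Mul(Rational(1, 158), f))) = Add(Rational(3, 2), Mul(Rational(-1, 316), f)))
Pow(Add(-2204487, Function('P')(j, 1415)), -1) = Pow(Add(-2204487, Add(Rational(3, 2), Mul(Rational(-1, 316), 1415))), -1) = Pow(Add(-2204487, Add(Rational(3, 2), Rational(-1415, 316))), -1) = Pow(Add(-2204487, Rational(-941, 316)), -1) = Pow(Rational(-696618833, 316), -1) = Rational(-316, 696618833)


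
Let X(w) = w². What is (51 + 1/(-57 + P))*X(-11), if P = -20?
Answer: 43186/7 ≈ 6169.4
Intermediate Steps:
(51 + 1/(-57 + P))*X(-11) = (51 + 1/(-57 - 20))*(-11)² = (51 + 1/(-77))*121 = (51 - 1/77)*121 = (3926/77)*121 = 43186/7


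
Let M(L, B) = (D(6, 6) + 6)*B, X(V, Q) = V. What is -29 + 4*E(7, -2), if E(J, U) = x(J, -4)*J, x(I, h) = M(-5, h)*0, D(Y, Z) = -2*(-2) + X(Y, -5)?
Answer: -29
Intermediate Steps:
D(Y, Z) = 4 + Y (D(Y, Z) = -2*(-2) + Y = 4 + Y)
M(L, B) = 16*B (M(L, B) = ((4 + 6) + 6)*B = (10 + 6)*B = 16*B)
x(I, h) = 0 (x(I, h) = (16*h)*0 = 0)
E(J, U) = 0 (E(J, U) = 0*J = 0)
-29 + 4*E(7, -2) = -29 + 4*0 = -29 + 0 = -29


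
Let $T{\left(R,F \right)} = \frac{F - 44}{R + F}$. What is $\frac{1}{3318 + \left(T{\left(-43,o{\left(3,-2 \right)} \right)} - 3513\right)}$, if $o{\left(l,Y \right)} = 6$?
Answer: $- \frac{37}{7177} \approx -0.0051554$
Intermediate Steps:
$T{\left(R,F \right)} = \frac{-44 + F}{F + R}$
$\frac{1}{3318 + \left(T{\left(-43,o{\left(3,-2 \right)} \right)} - 3513\right)} = \frac{1}{3318 - \left(3513 - \frac{-44 + 6}{6 - 43}\right)} = \frac{1}{3318 - \left(3513 - \frac{1}{-37} \left(-38\right)\right)} = \frac{1}{3318 - \frac{129943}{37}} = \frac{1}{- \frac{7177}{37}} = - \frac{37}{7177}$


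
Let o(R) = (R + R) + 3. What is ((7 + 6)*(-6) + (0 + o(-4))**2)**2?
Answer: 2809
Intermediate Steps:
o(R) = 3 + 2*R (o(R) = 2*R + 3 = 3 + 2*R)
((7 + 6)*(-6) + (0 + o(-4))**2)**2 = ((7 + 6)*(-6) + (0 + (3 + 2*(-4)))**2)**2 = (13*(-6) + (0 + (3 - 8))**2)**2 = (-78 + (0 - 5)**2)**2 = (-78 + (-5)**2)**2 = (-78 + 25)**2 = (-53)**2 = 2809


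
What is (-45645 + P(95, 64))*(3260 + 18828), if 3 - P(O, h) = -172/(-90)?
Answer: -45368221888/45 ≈ -1.0082e+9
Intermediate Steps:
P(O, h) = 49/45 (P(O, h) = 3 - (-172)/(-90) = 3 - (-172)*(-1)/90 = 3 - 1*86/45 = 3 - 86/45 = 49/45)
(-45645 + P(95, 64))*(3260 + 18828) = (-45645 + 49/45)*(3260 + 18828) = -2053976/45*22088 = -45368221888/45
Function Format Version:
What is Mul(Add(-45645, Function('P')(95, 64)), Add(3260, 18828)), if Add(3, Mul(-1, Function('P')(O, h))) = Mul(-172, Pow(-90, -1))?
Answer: Rational(-45368221888, 45) ≈ -1.0082e+9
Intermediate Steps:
Function('P')(O, h) = Rational(49, 45) (Function('P')(O, h) = Add(3, Mul(-1, Mul(-172, Pow(-90, -1)))) = Add(3, Mul(-1, Mul(-172, Rational(-1, 90)))) = Add(3, Mul(-1, Rational(86, 45))) = Add(3, Rational(-86, 45)) = Rational(49, 45))
Mul(Add(-45645, Function('P')(95, 64)), Add(3260, 18828)) = Mul(Add(-45645, Rational(49, 45)), Add(3260, 18828)) = Mul(Rational(-2053976, 45), 22088) = Rational(-45368221888, 45)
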